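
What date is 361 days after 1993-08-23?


Start: 1993-08-23, add 361 days
August 1993 has 31 days: 31 - 23 = 8 days to August 31 -> 353 left
September 1993 has 30 days -> 323 left
October 1993 has 31 days -> 292 left
November 1993 has 30 days -> 262 left
December 1993 has 31 days -> 231 left
January 1994 has 31 days -> 200 left
February 1994 has 28 days -> 172 left
March 1994 has 31 days -> 141 left
April 1994 has 30 days -> 111 left
May 1994 has 31 days -> 80 left
June 1994 has 30 days -> 50 left
July 1994 has 31 days -> 19 left
August 1994: 19 <= 31 -> lands on August 19

Result: 1994-08-19


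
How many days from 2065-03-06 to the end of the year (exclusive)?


Day of year: 65 of 365
Remaining = 365 - 65

300 days


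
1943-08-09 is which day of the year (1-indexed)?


Date: August 9, 1943
Days in months 1 through 7: 212
Plus 9 days in August

Day of year: 221


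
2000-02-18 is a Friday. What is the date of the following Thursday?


Current: Friday
Target: Thursday
Days ahead: 6

Next Thursday: 2000-02-24


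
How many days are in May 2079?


May 2079

31 days


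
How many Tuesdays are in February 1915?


February 1915 has 28 days
Anchor: Jan 1, 1915. With p = 1915 - 1 = 1914: (p + p//4 - p//100 + p//400) mod 7 = (1914 + 478 - 19 + 4) mod 7 = 2377 mod 7 = 4 -> Friday (Mon=0 ... Sun=6)
Days before February (Jan): 31; February 1 index = (4 + 31) mod 7 = 0 -> Monday
First Tuesday is February 2
Tuesdays: 2, 9, 16, 23

4 Tuesdays


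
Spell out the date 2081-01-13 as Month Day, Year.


ISO 2081-01-13 parses as year=2081, month=01, day=13
Month 1 -> January

January 13, 2081


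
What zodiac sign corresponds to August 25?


Date: August 25
Conventional tropical zodiac dates: Virgo from August 23 onward; Libra starts September 23
August 25 falls within the Virgo range

Virgo


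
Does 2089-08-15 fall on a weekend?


Anchor: Jan 1, 2089. With p = 2089 - 1 = 2088: (p + p//4 - p//100 + p//400) mod 7 = (2088 + 522 - 20 + 5) mod 7 = 2595 mod 7 = 5 -> Saturday (Mon=0 ... Sun=6)
Day of year: 227; offset = 226
Weekday index = (5 + 226) mod 7 = 0 -> Monday
Weekend days: Saturday, Sunday

No


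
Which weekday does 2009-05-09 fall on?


Date: May 9, 2009
Anchor: Jan 1, 2009. With p = 2009 - 1 = 2008: (p + p//4 - p//100 + p//400) mod 7 = (2008 + 502 - 20 + 5) mod 7 = 2495 mod 7 = 3 -> Thursday (Mon=0 ... Sun=6)
Days before May (Jan-Apr): 120; offset = 120 + 9 - 1 = 128
Weekday index = (3 + 128) mod 7 = 5

Day of the week: Saturday


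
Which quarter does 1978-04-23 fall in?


Month: April (month 4)
Q1: Jan-Mar, Q2: Apr-Jun, Q3: Jul-Sep, Q4: Oct-Dec

Q2


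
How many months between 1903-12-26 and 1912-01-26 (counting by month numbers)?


From December 1903 to January 1912
9 years * 12 = 108 months, minus 11 months = 97

97 months


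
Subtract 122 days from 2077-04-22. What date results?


Start: 2077-04-22, subtract 122 days
Back 22 days from April 22 reaches March 31, 2077 -> 100 left
March 2077 has 31 days -> back to February 28, 2077 -> 69 left
February 2077 has 28 days -> back to January 31, 2077 -> 41 left
January 2077 has 31 days -> back to December 31, 2076 -> 10 left
December 2076: 31 - 10 = 21 -> lands on December 21

Result: 2076-12-21


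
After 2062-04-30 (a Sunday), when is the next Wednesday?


Current: Sunday
Target: Wednesday
Days ahead: 3

Next Wednesday: 2062-05-03


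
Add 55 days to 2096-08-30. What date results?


Start: 2096-08-30, add 55 days
August 2096 has 31 days: 31 - 30 = 1 day to August 31 -> 54 left
September 2096 has 30 days -> 24 left
October 2096: 24 <= 31 -> lands on October 24

Result: 2096-10-24


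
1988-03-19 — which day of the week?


Date: March 19, 1988
Anchor: Jan 1, 1988. With p = 1988 - 1 = 1987: (p + p//4 - p//100 + p//400) mod 7 = (1987 + 496 - 19 + 4) mod 7 = 2468 mod 7 = 4 -> Friday (Mon=0 ... Sun=6)
Days before March (Jan-Feb): 60; offset = 60 + 19 - 1 = 78
Weekday index = (4 + 78) mod 7 = 5

Day of the week: Saturday


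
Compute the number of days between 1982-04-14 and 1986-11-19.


From 1982-04-14 to 1986-11-19
1982-04-14: days before April = 31 + 28 + 31 = 90 (1982 is not a leap year); day of year = 90 + 14 = 104
1986-11-19: days before November = 31 + 28 + 31 + 30 + 31 + 30 + 31 + 31 + 30 + 31 = 304 (1986 is not a leap year); day of year = 304 + 19 = 323
Rest of 1982: 365 - 104 = 261
Full years 1983 (365), 1984 (366), 1985 (365): 1096
Total = 261 + 1096 + 323 = 1680

1680 days


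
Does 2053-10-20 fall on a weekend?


Anchor: Jan 1, 2053. With p = 2053 - 1 = 2052: (p + p//4 - p//100 + p//400) mod 7 = (2052 + 513 - 20 + 5) mod 7 = 2550 mod 7 = 2 -> Wednesday (Mon=0 ... Sun=6)
Day of year: 293; offset = 292
Weekday index = (2 + 292) mod 7 = 0 -> Monday
Weekend days: Saturday, Sunday

No


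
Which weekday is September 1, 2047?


Target: September 1, 2047
Anchor: Jan 1, 2047. With p = 2047 - 1 = 2046: (p + p//4 - p//100 + p//400) mod 7 = (2046 + 511 - 20 + 5) mod 7 = 2542 mod 7 = 1 -> Tuesday (Mon=0 ... Sun=6)
Days before September (Jan-Aug): 243 days
Weekday index = (1 + 243) mod 7 = 6

Sunday


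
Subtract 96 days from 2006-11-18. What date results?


Start: 2006-11-18, subtract 96 days
Back 18 days from November 18 reaches October 31, 2006 -> 78 left
October 2006 has 31 days -> back to September 30, 2006 -> 47 left
September 2006 has 30 days -> back to August 31, 2006 -> 17 left
August 2006: 31 - 17 = 14 -> lands on August 14

Result: 2006-08-14


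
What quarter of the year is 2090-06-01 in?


Month: June (month 6)
Q1: Jan-Mar, Q2: Apr-Jun, Q3: Jul-Sep, Q4: Oct-Dec

Q2


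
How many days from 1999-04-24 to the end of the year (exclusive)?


Day of year: 114 of 365
Remaining = 365 - 114

251 days


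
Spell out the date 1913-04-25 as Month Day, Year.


ISO 1913-04-25 parses as year=1913, month=04, day=25
Month 4 -> April

April 25, 1913


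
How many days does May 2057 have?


May 2057

31 days


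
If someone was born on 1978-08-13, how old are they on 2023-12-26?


Birth: 1978-08-13
Reference: 2023-12-26
Year difference: 2023 - 1978 = 45

45 years old


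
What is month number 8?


Month 8 of 12

August


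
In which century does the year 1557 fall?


Century = (year - 1) // 100 + 1
= (1557 - 1) // 100 + 1
= 1556 // 100 + 1
= 15 + 1

16th century


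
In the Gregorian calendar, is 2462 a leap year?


Gregorian leap year rule: divisible by 4, but not by 100, unless also by 400.
2462 is not divisible by 4 -> not a leap year

No


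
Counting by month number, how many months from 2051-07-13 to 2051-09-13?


From July 2051 to September 2051
0 years * 12 = 0 months, plus 2 months = 2

2 months


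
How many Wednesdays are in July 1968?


July 1968 has 31 days
Anchor: Jan 1, 1968. With p = 1968 - 1 = 1967: (p + p//4 - p//100 + p//400) mod 7 = (1967 + 491 - 19 + 4) mod 7 = 2443 mod 7 = 0 -> Monday (Mon=0 ... Sun=6)
Days before July (Jan-Jun): 182; July 1 index = (0 + 182) mod 7 = 0 -> Monday
First Wednesday is July 3
Wednesdays: 3, 10, 17, 24, 31

5 Wednesdays


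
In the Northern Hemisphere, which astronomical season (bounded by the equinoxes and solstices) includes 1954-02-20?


Date: February 20
Astronomical Winter (approx.; exact equinox/solstice day varies by year): December 21 to March 19
February 20 falls within the Winter window

Winter


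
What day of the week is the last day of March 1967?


March 1967 has 31 days
Anchor: Jan 1, 1967. With p = 1967 - 1 = 1966: (p + p//4 - p//100 + p//400) mod 7 = (1966 + 491 - 19 + 4) mod 7 = 2442 mod 7 = 6 -> Sunday (Mon=0 ... Sun=6)
Days before March (Jan-Feb): 59; March 1 index = (6 + 59) mod 7 = 2 -> Wednesday
Last day offset: 31 - 1 = 30 days
Weekday index = (2 + 30) mod 7 = 4

Friday, March 31


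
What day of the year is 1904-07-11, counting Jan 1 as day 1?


Date: July 11, 1904
Days in months 1 through 6: 182
Plus 11 days in July

Day of year: 193


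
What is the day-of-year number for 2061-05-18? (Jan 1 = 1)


Date: May 18, 2061
Days in months 1 through 4: 120
Plus 18 days in May

Day of year: 138


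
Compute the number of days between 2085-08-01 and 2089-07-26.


From 2085-08-01 to 2089-07-26
2085-08-01: days before August = 31 + 28 + 31 + 30 + 31 + 30 + 31 = 212 (2085 is not a leap year); day of year = 212 + 1 = 213
2089-07-26: days before July = 31 + 28 + 31 + 30 + 31 + 30 = 181 (2089 is not a leap year); day of year = 181 + 26 = 207
Rest of 2085: 365 - 213 = 152
Full years 2086 (365), 2087 (365), 2088 (366): 1096
Total = 152 + 1096 + 207 = 1455

1455 days


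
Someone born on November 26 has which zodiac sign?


Date: November 26
Conventional tropical zodiac dates: Sagittarius from November 22 onward; Capricorn starts December 22
November 26 falls within the Sagittarius range

Sagittarius


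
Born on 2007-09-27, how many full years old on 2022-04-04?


Birth: 2007-09-27
Reference: 2022-04-04
Year difference: 2022 - 2007 = 15
Birthday not yet reached in 2022, subtract 1

14 years old


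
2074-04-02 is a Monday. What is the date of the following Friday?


Current: Monday
Target: Friday
Days ahead: 4

Next Friday: 2074-04-06


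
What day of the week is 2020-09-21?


Date: September 21, 2020
Anchor: Jan 1, 2020. With p = 2020 - 1 = 2019: (p + p//4 - p//100 + p//400) mod 7 = (2019 + 504 - 20 + 5) mod 7 = 2508 mod 7 = 2 -> Wednesday (Mon=0 ... Sun=6)
Days before September (Jan-Aug): 244; offset = 244 + 21 - 1 = 264
Weekday index = (2 + 264) mod 7 = 0

Day of the week: Monday


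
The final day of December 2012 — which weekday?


December 2012 has 31 days
Anchor: Jan 1, 2012. With p = 2012 - 1 = 2011: (p + p//4 - p//100 + p//400) mod 7 = (2011 + 502 - 20 + 5) mod 7 = 2498 mod 7 = 6 -> Sunday (Mon=0 ... Sun=6)
Days before December (Jan-Nov): 335; December 1 index = (6 + 335) mod 7 = 5 -> Saturday
Last day offset: 31 - 1 = 30 days
Weekday index = (5 + 30) mod 7 = 0

Monday, December 31


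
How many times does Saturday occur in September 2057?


September 2057 has 30 days
Anchor: Jan 1, 2057. With p = 2057 - 1 = 2056: (p + p//4 - p//100 + p//400) mod 7 = (2056 + 514 - 20 + 5) mod 7 = 2555 mod 7 = 0 -> Monday (Mon=0 ... Sun=6)
Days before September (Jan-Aug): 243; September 1 index = (0 + 243) mod 7 = 5 -> Saturday
First Saturday is September 1
Saturdays: 1, 8, 15, 22, 29

5 Saturdays


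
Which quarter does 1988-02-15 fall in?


Month: February (month 2)
Q1: Jan-Mar, Q2: Apr-Jun, Q3: Jul-Sep, Q4: Oct-Dec

Q1


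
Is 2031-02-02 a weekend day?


Anchor: Jan 1, 2031. With p = 2031 - 1 = 2030: (p + p//4 - p//100 + p//400) mod 7 = (2030 + 507 - 20 + 5) mod 7 = 2522 mod 7 = 2 -> Wednesday (Mon=0 ... Sun=6)
Day of year: 33; offset = 32
Weekday index = (2 + 32) mod 7 = 6 -> Sunday
Weekend days: Saturday, Sunday

Yes


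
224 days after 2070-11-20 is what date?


Start: 2070-11-20, add 224 days
November 2070 has 30 days: 30 - 20 = 10 days to November 30 -> 214 left
December 2070 has 31 days -> 183 left
January 2071 has 31 days -> 152 left
February 2071 has 28 days -> 124 left
March 2071 has 31 days -> 93 left
April 2071 has 30 days -> 63 left
May 2071 has 31 days -> 32 left
June 2071 has 30 days -> 2 left
July 2071: 2 <= 31 -> lands on July 2

Result: 2071-07-02


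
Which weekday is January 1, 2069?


Target: January 1, 2069
Anchor: Jan 1, 2069. With p = 2069 - 1 = 2068: (p + p//4 - p//100 + p//400) mod 7 = (2068 + 517 - 20 + 5) mod 7 = 2570 mod 7 = 1 -> Tuesday (Mon=0 ... Sun=6)
Offset from anchor: 0 days
Weekday index = (1 + 0) mod 7 = 1

Tuesday


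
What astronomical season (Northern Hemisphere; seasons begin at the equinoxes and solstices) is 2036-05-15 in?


Date: May 15
Astronomical Spring (approx.; exact equinox/solstice day varies by year): March 20 to June 20
May 15 falls within the Spring window

Spring


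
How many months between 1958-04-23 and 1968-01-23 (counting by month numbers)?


From April 1958 to January 1968
10 years * 12 = 120 months, minus 3 months = 117

117 months


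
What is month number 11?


Month 11 of 12

November


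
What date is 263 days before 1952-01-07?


Start: 1952-01-07, subtract 263 days
Back 7 days from January 7 reaches December 31, 1951 -> 256 left
December 1951 has 31 days -> back to November 30, 1951 -> 225 left
November 1951 has 30 days -> back to October 31, 1951 -> 195 left
October 1951 has 31 days -> back to September 30, 1951 -> 164 left
September 1951 has 30 days -> back to August 31, 1951 -> 134 left
August 1951 has 31 days -> back to July 31, 1951 -> 103 left
July 1951 has 31 days -> back to June 30, 1951 -> 72 left
June 1951 has 30 days -> back to May 31, 1951 -> 42 left
May 1951 has 31 days -> back to April 30, 1951 -> 11 left
April 1951: 30 - 11 = 19 -> lands on April 19

Result: 1951-04-19


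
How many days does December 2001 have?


December 2001

31 days


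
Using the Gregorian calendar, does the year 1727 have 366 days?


Gregorian leap year rule: divisible by 4, but not by 100, unless also by 400.
1727 is not divisible by 4 -> not a leap year

No


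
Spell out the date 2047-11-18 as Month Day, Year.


ISO 2047-11-18 parses as year=2047, month=11, day=18
Month 11 -> November

November 18, 2047


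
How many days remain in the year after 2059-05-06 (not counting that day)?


Day of year: 126 of 365
Remaining = 365 - 126

239 days


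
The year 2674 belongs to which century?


Century = (year - 1) // 100 + 1
= (2674 - 1) // 100 + 1
= 2673 // 100 + 1
= 26 + 1

27th century


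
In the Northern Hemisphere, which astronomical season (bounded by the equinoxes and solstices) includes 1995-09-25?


Date: September 25
Astronomical Autumn (approx.; exact equinox/solstice day varies by year): September 22 to December 20
September 25 falls within the Autumn window

Autumn


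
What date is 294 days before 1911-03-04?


Start: 1911-03-04, subtract 294 days
Back 4 days from March 4 reaches February 28, 1911 -> 290 left
February 1911 has 28 days -> back to January 31, 1911 -> 262 left
January 1911 has 31 days -> back to December 31, 1910 -> 231 left
December 1910 has 31 days -> back to November 30, 1910 -> 200 left
November 1910 has 30 days -> back to October 31, 1910 -> 170 left
October 1910 has 31 days -> back to September 30, 1910 -> 139 left
September 1910 has 30 days -> back to August 31, 1910 -> 109 left
August 1910 has 31 days -> back to July 31, 1910 -> 78 left
July 1910 has 31 days -> back to June 30, 1910 -> 47 left
June 1910 has 30 days -> back to May 31, 1910 -> 17 left
May 1910: 31 - 17 = 14 -> lands on May 14

Result: 1910-05-14


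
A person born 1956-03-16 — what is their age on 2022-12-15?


Birth: 1956-03-16
Reference: 2022-12-15
Year difference: 2022 - 1956 = 66

66 years old


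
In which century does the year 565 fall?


Century = (year - 1) // 100 + 1
= (565 - 1) // 100 + 1
= 564 // 100 + 1
= 5 + 1

6th century


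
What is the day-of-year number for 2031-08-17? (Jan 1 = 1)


Date: August 17, 2031
Days in months 1 through 7: 212
Plus 17 days in August

Day of year: 229


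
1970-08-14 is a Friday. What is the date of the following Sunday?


Current: Friday
Target: Sunday
Days ahead: 2

Next Sunday: 1970-08-16


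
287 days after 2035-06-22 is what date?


Start: 2035-06-22, add 287 days
June 2035 has 30 days: 30 - 22 = 8 days to June 30 -> 279 left
July 2035 has 31 days -> 248 left
August 2035 has 31 days -> 217 left
September 2035 has 30 days -> 187 left
October 2035 has 31 days -> 156 left
November 2035 has 30 days -> 126 left
December 2035 has 31 days -> 95 left
January 2036 has 31 days -> 64 left
February 2036 has 29 days -> 35 left
March 2036 has 31 days -> 4 left
April 2036: 4 <= 30 -> lands on April 4

Result: 2036-04-04


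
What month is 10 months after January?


January is month 1
1 + 10 = 11

November


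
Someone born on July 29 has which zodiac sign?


Date: July 29
Conventional tropical zodiac dates: Leo from July 23 onward; Virgo starts August 23
July 29 falls within the Leo range

Leo


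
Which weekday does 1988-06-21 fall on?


Date: June 21, 1988
Anchor: Jan 1, 1988. With p = 1988 - 1 = 1987: (p + p//4 - p//100 + p//400) mod 7 = (1987 + 496 - 19 + 4) mod 7 = 2468 mod 7 = 4 -> Friday (Mon=0 ... Sun=6)
Days before June (Jan-May): 152; offset = 152 + 21 - 1 = 172
Weekday index = (4 + 172) mod 7 = 1

Day of the week: Tuesday


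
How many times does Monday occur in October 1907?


October 1907 has 31 days
Anchor: Jan 1, 1907. With p = 1907 - 1 = 1906: (p + p//4 - p//100 + p//400) mod 7 = (1906 + 476 - 19 + 4) mod 7 = 2367 mod 7 = 1 -> Tuesday (Mon=0 ... Sun=6)
Days before October (Jan-Sep): 273; October 1 index = (1 + 273) mod 7 = 1 -> Tuesday
First Monday is October 7
Mondays: 7, 14, 21, 28

4 Mondays


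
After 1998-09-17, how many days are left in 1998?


Day of year: 260 of 365
Remaining = 365 - 260

105 days


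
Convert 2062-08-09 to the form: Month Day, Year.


ISO 2062-08-09 parses as year=2062, month=08, day=09
Month 8 -> August

August 9, 2062


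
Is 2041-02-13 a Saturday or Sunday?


Anchor: Jan 1, 2041. With p = 2041 - 1 = 2040: (p + p//4 - p//100 + p//400) mod 7 = (2040 + 510 - 20 + 5) mod 7 = 2535 mod 7 = 1 -> Tuesday (Mon=0 ... Sun=6)
Day of year: 44; offset = 43
Weekday index = (1 + 43) mod 7 = 2 -> Wednesday
Weekend days: Saturday, Sunday

No


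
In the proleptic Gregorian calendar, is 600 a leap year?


Gregorian leap year rule: divisible by 4, but not by 100, unless also by 400.
600 is divisible by 100 but not 400 -> not a leap year

No


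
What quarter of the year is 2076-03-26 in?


Month: March (month 3)
Q1: Jan-Mar, Q2: Apr-Jun, Q3: Jul-Sep, Q4: Oct-Dec

Q1


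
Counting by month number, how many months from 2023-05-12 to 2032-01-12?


From May 2023 to January 2032
9 years * 12 = 108 months, minus 4 months = 104

104 months


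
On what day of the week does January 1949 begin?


Target: January 1, 1949
Anchor: Jan 1, 1949. With p = 1949 - 1 = 1948: (p + p//4 - p//100 + p//400) mod 7 = (1948 + 487 - 19 + 4) mod 7 = 2420 mod 7 = 5 -> Saturday (Mon=0 ... Sun=6)
Offset from anchor: 0 days
Weekday index = (5 + 0) mod 7 = 5

Saturday


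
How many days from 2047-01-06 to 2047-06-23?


From 2047-01-06 to 2047-06-23
2047-01-06: day of year = 6
2047-06-23: days before June = 31 + 28 + 31 + 30 + 31 = 151 (2047 is not a leap year); day of year = 151 + 23 = 174
Same year: 174 - 6 = 168

168 days


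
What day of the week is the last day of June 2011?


June 2011 has 30 days
Anchor: Jan 1, 2011. With p = 2011 - 1 = 2010: (p + p//4 - p//100 + p//400) mod 7 = (2010 + 502 - 20 + 5) mod 7 = 2497 mod 7 = 5 -> Saturday (Mon=0 ... Sun=6)
Days before June (Jan-May): 151; June 1 index = (5 + 151) mod 7 = 2 -> Wednesday
Last day offset: 30 - 1 = 29 days
Weekday index = (2 + 29) mod 7 = 3

Thursday, June 30


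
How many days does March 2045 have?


March 2045

31 days


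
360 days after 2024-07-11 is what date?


Start: 2024-07-11, add 360 days
July 2024 has 31 days: 31 - 11 = 20 days to July 31 -> 340 left
August 2024 has 31 days -> 309 left
September 2024 has 30 days -> 279 left
October 2024 has 31 days -> 248 left
November 2024 has 30 days -> 218 left
December 2024 has 31 days -> 187 left
January 2025 has 31 days -> 156 left
February 2025 has 28 days -> 128 left
March 2025 has 31 days -> 97 left
April 2025 has 30 days -> 67 left
May 2025 has 31 days -> 36 left
June 2025 has 30 days -> 6 left
July 2025: 6 <= 31 -> lands on July 6

Result: 2025-07-06


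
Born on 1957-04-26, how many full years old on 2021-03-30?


Birth: 1957-04-26
Reference: 2021-03-30
Year difference: 2021 - 1957 = 64
Birthday not yet reached in 2021, subtract 1

63 years old


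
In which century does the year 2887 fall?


Century = (year - 1) // 100 + 1
= (2887 - 1) // 100 + 1
= 2886 // 100 + 1
= 28 + 1

29th century


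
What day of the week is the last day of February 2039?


February 2039 has 28 days
Anchor: Jan 1, 2039. With p = 2039 - 1 = 2038: (p + p//4 - p//100 + p//400) mod 7 = (2038 + 509 - 20 + 5) mod 7 = 2532 mod 7 = 5 -> Saturday (Mon=0 ... Sun=6)
Days before February (Jan): 31; February 1 index = (5 + 31) mod 7 = 1 -> Tuesday
Last day offset: 28 - 1 = 27 days
Weekday index = (1 + 27) mod 7 = 0

Monday, February 28


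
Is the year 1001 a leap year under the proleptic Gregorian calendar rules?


Gregorian leap year rule: divisible by 4, but not by 100, unless also by 400.
1001 is not divisible by 4 -> not a leap year

No


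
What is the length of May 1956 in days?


May 1956

31 days


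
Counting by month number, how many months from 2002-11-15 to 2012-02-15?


From November 2002 to February 2012
10 years * 12 = 120 months, minus 9 months = 111

111 months


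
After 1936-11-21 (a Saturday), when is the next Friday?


Current: Saturday
Target: Friday
Days ahead: 6

Next Friday: 1936-11-27


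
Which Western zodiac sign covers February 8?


Date: February 8
Conventional tropical zodiac dates: Aquarius from January 20 onward; Pisces starts February 19
February 8 falls within the Aquarius range

Aquarius


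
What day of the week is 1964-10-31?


Date: October 31, 1964
Anchor: Jan 1, 1964. With p = 1964 - 1 = 1963: (p + p//4 - p//100 + p//400) mod 7 = (1963 + 490 - 19 + 4) mod 7 = 2438 mod 7 = 2 -> Wednesday (Mon=0 ... Sun=6)
Days before October (Jan-Sep): 274; offset = 274 + 31 - 1 = 304
Weekday index = (2 + 304) mod 7 = 5

Day of the week: Saturday


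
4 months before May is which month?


May is month 5
5 - 4 = 1

January


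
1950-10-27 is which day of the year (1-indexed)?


Date: October 27, 1950
Days in months 1 through 9: 273
Plus 27 days in October

Day of year: 300


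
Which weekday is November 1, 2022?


Target: November 1, 2022
Anchor: Jan 1, 2022. With p = 2022 - 1 = 2021: (p + p//4 - p//100 + p//400) mod 7 = (2021 + 505 - 20 + 5) mod 7 = 2511 mod 7 = 5 -> Saturday (Mon=0 ... Sun=6)
Days before November (Jan-Oct): 304 days
Weekday index = (5 + 304) mod 7 = 1

Tuesday


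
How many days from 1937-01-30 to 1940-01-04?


From 1937-01-30 to 1940-01-04
1937-01-30: day of year = 30
1940-01-04: day of year = 4
Rest of 1937: 365 - 30 = 335
Full years 1938 (365), 1939 (365): 730
Total = 335 + 730 + 4 = 1069

1069 days


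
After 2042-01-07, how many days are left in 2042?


Day of year: 7 of 365
Remaining = 365 - 7

358 days


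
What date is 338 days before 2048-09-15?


Start: 2048-09-15, subtract 338 days
Back 15 days from September 15 reaches August 31, 2048 -> 323 left
August 2048 has 31 days -> back to July 31, 2048 -> 292 left
July 2048 has 31 days -> back to June 30, 2048 -> 261 left
June 2048 has 30 days -> back to May 31, 2048 -> 231 left
May 2048 has 31 days -> back to April 30, 2048 -> 200 left
April 2048 has 30 days -> back to March 31, 2048 -> 170 left
March 2048 has 31 days -> back to February 29, 2048 -> 139 left
February 2048 has 29 days -> back to January 31, 2048 -> 110 left
January 2048 has 31 days -> back to December 31, 2047 -> 79 left
December 2047 has 31 days -> back to November 30, 2047 -> 48 left
November 2047 has 30 days -> back to October 31, 2047 -> 18 left
October 2047: 31 - 18 = 13 -> lands on October 13

Result: 2047-10-13


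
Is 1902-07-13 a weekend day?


Anchor: Jan 1, 1902. With p = 1902 - 1 = 1901: (p + p//4 - p//100 + p//400) mod 7 = (1901 + 475 - 19 + 4) mod 7 = 2361 mod 7 = 2 -> Wednesday (Mon=0 ... Sun=6)
Day of year: 194; offset = 193
Weekday index = (2 + 193) mod 7 = 6 -> Sunday
Weekend days: Saturday, Sunday

Yes


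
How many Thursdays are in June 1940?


June 1940 has 30 days
Anchor: Jan 1, 1940. With p = 1940 - 1 = 1939: (p + p//4 - p//100 + p//400) mod 7 = (1939 + 484 - 19 + 4) mod 7 = 2408 mod 7 = 0 -> Monday (Mon=0 ... Sun=6)
Days before June (Jan-May): 152; June 1 index = (0 + 152) mod 7 = 5 -> Saturday
First Thursday is June 6
Thursdays: 6, 13, 20, 27

4 Thursdays


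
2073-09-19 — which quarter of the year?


Month: September (month 9)
Q1: Jan-Mar, Q2: Apr-Jun, Q3: Jul-Sep, Q4: Oct-Dec

Q3


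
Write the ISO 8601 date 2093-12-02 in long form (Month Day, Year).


ISO 2093-12-02 parses as year=2093, month=12, day=02
Month 12 -> December

December 2, 2093


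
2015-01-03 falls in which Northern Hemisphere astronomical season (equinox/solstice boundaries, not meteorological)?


Date: January 3
Astronomical Winter (approx.; exact equinox/solstice day varies by year): December 21 to March 19
January 3 falls within the Winter window

Winter


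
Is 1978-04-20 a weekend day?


Anchor: Jan 1, 1978. With p = 1978 - 1 = 1977: (p + p//4 - p//100 + p//400) mod 7 = (1977 + 494 - 19 + 4) mod 7 = 2456 mod 7 = 6 -> Sunday (Mon=0 ... Sun=6)
Day of year: 110; offset = 109
Weekday index = (6 + 109) mod 7 = 3 -> Thursday
Weekend days: Saturday, Sunday

No


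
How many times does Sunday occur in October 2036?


October 2036 has 31 days
Anchor: Jan 1, 2036. With p = 2036 - 1 = 2035: (p + p//4 - p//100 + p//400) mod 7 = (2035 + 508 - 20 + 5) mod 7 = 2528 mod 7 = 1 -> Tuesday (Mon=0 ... Sun=6)
Days before October (Jan-Sep): 274; October 1 index = (1 + 274) mod 7 = 2 -> Wednesday
First Sunday is October 5
Sundays: 5, 12, 19, 26

4 Sundays


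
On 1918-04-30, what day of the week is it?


Date: April 30, 1918
Anchor: Jan 1, 1918. With p = 1918 - 1 = 1917: (p + p//4 - p//100 + p//400) mod 7 = (1917 + 479 - 19 + 4) mod 7 = 2381 mod 7 = 1 -> Tuesday (Mon=0 ... Sun=6)
Days before April (Jan-Mar): 90; offset = 90 + 30 - 1 = 119
Weekday index = (1 + 119) mod 7 = 1

Day of the week: Tuesday


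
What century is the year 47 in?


Century = (year - 1) // 100 + 1
= (47 - 1) // 100 + 1
= 46 // 100 + 1
= 0 + 1

1st century


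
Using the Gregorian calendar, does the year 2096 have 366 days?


Gregorian leap year rule: divisible by 4, but not by 100, unless also by 400.
2096 is divisible by 4 but not 100 -> leap year

Yes


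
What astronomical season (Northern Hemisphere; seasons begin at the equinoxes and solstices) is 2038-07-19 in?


Date: July 19
Astronomical Summer (approx.; exact equinox/solstice day varies by year): June 21 to September 21
July 19 falls within the Summer window

Summer


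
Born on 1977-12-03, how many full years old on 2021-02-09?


Birth: 1977-12-03
Reference: 2021-02-09
Year difference: 2021 - 1977 = 44
Birthday not yet reached in 2021, subtract 1

43 years old


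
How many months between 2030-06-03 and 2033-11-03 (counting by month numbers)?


From June 2030 to November 2033
3 years * 12 = 36 months, plus 5 months = 41

41 months


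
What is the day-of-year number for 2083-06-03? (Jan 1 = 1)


Date: June 3, 2083
Days in months 1 through 5: 151
Plus 3 days in June

Day of year: 154


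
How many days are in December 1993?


December 1993

31 days


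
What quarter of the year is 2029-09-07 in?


Month: September (month 9)
Q1: Jan-Mar, Q2: Apr-Jun, Q3: Jul-Sep, Q4: Oct-Dec

Q3


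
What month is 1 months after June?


June is month 6
6 + 1 = 7

July


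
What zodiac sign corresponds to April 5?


Date: April 5
Conventional tropical zodiac dates: Aries from March 21 onward; Taurus starts April 20
April 5 falls within the Aries range

Aries


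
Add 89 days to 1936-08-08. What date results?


Start: 1936-08-08, add 89 days
August 1936 has 31 days: 31 - 8 = 23 days to August 31 -> 66 left
September 1936 has 30 days -> 36 left
October 1936 has 31 days -> 5 left
November 1936: 5 <= 30 -> lands on November 5

Result: 1936-11-05


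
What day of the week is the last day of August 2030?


August 2030 has 31 days
Anchor: Jan 1, 2030. With p = 2030 - 1 = 2029: (p + p//4 - p//100 + p//400) mod 7 = (2029 + 507 - 20 + 5) mod 7 = 2521 mod 7 = 1 -> Tuesday (Mon=0 ... Sun=6)
Days before August (Jan-Jul): 212; August 1 index = (1 + 212) mod 7 = 3 -> Thursday
Last day offset: 31 - 1 = 30 days
Weekday index = (3 + 30) mod 7 = 5

Saturday, August 31


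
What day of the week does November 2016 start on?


Target: November 1, 2016
Anchor: Jan 1, 2016. With p = 2016 - 1 = 2015: (p + p//4 - p//100 + p//400) mod 7 = (2015 + 503 - 20 + 5) mod 7 = 2503 mod 7 = 4 -> Friday (Mon=0 ... Sun=6)
Days before November (Jan-Oct): 305 days
Weekday index = (4 + 305) mod 7 = 1

Tuesday


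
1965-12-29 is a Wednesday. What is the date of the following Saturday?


Current: Wednesday
Target: Saturday
Days ahead: 3

Next Saturday: 1966-01-01


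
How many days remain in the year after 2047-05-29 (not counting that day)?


Day of year: 149 of 365
Remaining = 365 - 149

216 days


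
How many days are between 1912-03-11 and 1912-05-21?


From 1912-03-11 to 1912-05-21
1912-03-11: days before March = 31 + 29 = 60 (1912 is a leap year); day of year = 60 + 11 = 71
1912-05-21: days before May = 31 + 29 + 31 + 30 = 121 (1912 is a leap year); day of year = 121 + 21 = 142
Same year: 142 - 71 = 71

71 days


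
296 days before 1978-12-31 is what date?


Start: 1978-12-31, subtract 296 days
Back 31 days from December 31 reaches November 30, 1978 -> 265 left
November 1978 has 30 days -> back to October 31, 1978 -> 235 left
October 1978 has 31 days -> back to September 30, 1978 -> 204 left
September 1978 has 30 days -> back to August 31, 1978 -> 174 left
August 1978 has 31 days -> back to July 31, 1978 -> 143 left
July 1978 has 31 days -> back to June 30, 1978 -> 112 left
June 1978 has 30 days -> back to May 31, 1978 -> 82 left
May 1978 has 31 days -> back to April 30, 1978 -> 51 left
April 1978 has 30 days -> back to March 31, 1978 -> 21 left
March 1978: 31 - 21 = 10 -> lands on March 10

Result: 1978-03-10


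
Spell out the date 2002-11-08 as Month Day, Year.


ISO 2002-11-08 parses as year=2002, month=11, day=08
Month 11 -> November

November 8, 2002


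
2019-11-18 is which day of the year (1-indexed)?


Date: November 18, 2019
Days in months 1 through 10: 304
Plus 18 days in November

Day of year: 322


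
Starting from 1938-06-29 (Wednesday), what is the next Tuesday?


Current: Wednesday
Target: Tuesday
Days ahead: 6

Next Tuesday: 1938-07-05


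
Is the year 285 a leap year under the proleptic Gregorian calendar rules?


Gregorian leap year rule: divisible by 4, but not by 100, unless also by 400.
285 is not divisible by 4 -> not a leap year

No


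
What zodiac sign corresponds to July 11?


Date: July 11
Conventional tropical zodiac dates: Cancer from June 21 onward; Leo starts July 23
July 11 falls within the Cancer range

Cancer


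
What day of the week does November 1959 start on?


Target: November 1, 1959
Anchor: Jan 1, 1959. With p = 1959 - 1 = 1958: (p + p//4 - p//100 + p//400) mod 7 = (1958 + 489 - 19 + 4) mod 7 = 2432 mod 7 = 3 -> Thursday (Mon=0 ... Sun=6)
Days before November (Jan-Oct): 304 days
Weekday index = (3 + 304) mod 7 = 6

Sunday


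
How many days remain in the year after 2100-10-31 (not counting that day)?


Day of year: 304 of 365
Remaining = 365 - 304

61 days


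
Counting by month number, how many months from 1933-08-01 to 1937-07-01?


From August 1933 to July 1937
4 years * 12 = 48 months, minus 1 month = 47

47 months


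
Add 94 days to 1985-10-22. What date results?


Start: 1985-10-22, add 94 days
October 1985 has 31 days: 31 - 22 = 9 days to October 31 -> 85 left
November 1985 has 30 days -> 55 left
December 1985 has 31 days -> 24 left
January 1986: 24 <= 31 -> lands on January 24

Result: 1986-01-24


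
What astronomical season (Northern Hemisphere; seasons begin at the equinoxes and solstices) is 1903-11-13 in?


Date: November 13
Astronomical Autumn (approx.; exact equinox/solstice day varies by year): September 22 to December 20
November 13 falls within the Autumn window

Autumn


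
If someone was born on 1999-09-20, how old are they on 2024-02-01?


Birth: 1999-09-20
Reference: 2024-02-01
Year difference: 2024 - 1999 = 25
Birthday not yet reached in 2024, subtract 1

24 years old


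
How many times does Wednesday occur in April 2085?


April 2085 has 30 days
Anchor: Jan 1, 2085. With p = 2085 - 1 = 2084: (p + p//4 - p//100 + p//400) mod 7 = (2084 + 521 - 20 + 5) mod 7 = 2590 mod 7 = 0 -> Monday (Mon=0 ... Sun=6)
Days before April (Jan-Mar): 90; April 1 index = (0 + 90) mod 7 = 6 -> Sunday
First Wednesday is April 4
Wednesdays: 4, 11, 18, 25

4 Wednesdays


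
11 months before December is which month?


December is month 12
12 - 11 = 1

January


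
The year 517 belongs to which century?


Century = (year - 1) // 100 + 1
= (517 - 1) // 100 + 1
= 516 // 100 + 1
= 5 + 1

6th century


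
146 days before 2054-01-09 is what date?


Start: 2054-01-09, subtract 146 days
Back 9 days from January 9 reaches December 31, 2053 -> 137 left
December 2053 has 31 days -> back to November 30, 2053 -> 106 left
November 2053 has 30 days -> back to October 31, 2053 -> 76 left
October 2053 has 31 days -> back to September 30, 2053 -> 45 left
September 2053 has 30 days -> back to August 31, 2053 -> 15 left
August 2053: 31 - 15 = 16 -> lands on August 16

Result: 2053-08-16


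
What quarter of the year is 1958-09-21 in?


Month: September (month 9)
Q1: Jan-Mar, Q2: Apr-Jun, Q3: Jul-Sep, Q4: Oct-Dec

Q3


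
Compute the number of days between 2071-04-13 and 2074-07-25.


From 2071-04-13 to 2074-07-25
2071-04-13: days before April = 31 + 28 + 31 = 90 (2071 is not a leap year); day of year = 90 + 13 = 103
2074-07-25: days before July = 31 + 28 + 31 + 30 + 31 + 30 = 181 (2074 is not a leap year); day of year = 181 + 25 = 206
Rest of 2071: 365 - 103 = 262
Full years 2072 (366), 2073 (365): 731
Total = 262 + 731 + 206 = 1199

1199 days


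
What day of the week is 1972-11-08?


Date: November 8, 1972
Anchor: Jan 1, 1972. With p = 1972 - 1 = 1971: (p + p//4 - p//100 + p//400) mod 7 = (1971 + 492 - 19 + 4) mod 7 = 2448 mod 7 = 5 -> Saturday (Mon=0 ... Sun=6)
Days before November (Jan-Oct): 305; offset = 305 + 8 - 1 = 312
Weekday index = (5 + 312) mod 7 = 2

Day of the week: Wednesday


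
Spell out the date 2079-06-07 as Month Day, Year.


ISO 2079-06-07 parses as year=2079, month=06, day=07
Month 6 -> June

June 7, 2079


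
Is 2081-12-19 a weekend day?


Anchor: Jan 1, 2081. With p = 2081 - 1 = 2080: (p + p//4 - p//100 + p//400) mod 7 = (2080 + 520 - 20 + 5) mod 7 = 2585 mod 7 = 2 -> Wednesday (Mon=0 ... Sun=6)
Day of year: 353; offset = 352
Weekday index = (2 + 352) mod 7 = 4 -> Friday
Weekend days: Saturday, Sunday

No


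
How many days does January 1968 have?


January 1968

31 days


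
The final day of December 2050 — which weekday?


December 2050 has 31 days
Anchor: Jan 1, 2050. With p = 2050 - 1 = 2049: (p + p//4 - p//100 + p//400) mod 7 = (2049 + 512 - 20 + 5) mod 7 = 2546 mod 7 = 5 -> Saturday (Mon=0 ... Sun=6)
Days before December (Jan-Nov): 334; December 1 index = (5 + 334) mod 7 = 3 -> Thursday
Last day offset: 31 - 1 = 30 days
Weekday index = (3 + 30) mod 7 = 5

Saturday, December 31


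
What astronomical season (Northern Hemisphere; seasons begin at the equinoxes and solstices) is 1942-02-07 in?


Date: February 7
Astronomical Winter (approx.; exact equinox/solstice day varies by year): December 21 to March 19
February 7 falls within the Winter window

Winter


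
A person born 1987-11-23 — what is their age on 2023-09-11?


Birth: 1987-11-23
Reference: 2023-09-11
Year difference: 2023 - 1987 = 36
Birthday not yet reached in 2023, subtract 1

35 years old


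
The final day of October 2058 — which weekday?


October 2058 has 31 days
Anchor: Jan 1, 2058. With p = 2058 - 1 = 2057: (p + p//4 - p//100 + p//400) mod 7 = (2057 + 514 - 20 + 5) mod 7 = 2556 mod 7 = 1 -> Tuesday (Mon=0 ... Sun=6)
Days before October (Jan-Sep): 273; October 1 index = (1 + 273) mod 7 = 1 -> Tuesday
Last day offset: 31 - 1 = 30 days
Weekday index = (1 + 30) mod 7 = 3

Thursday, October 31


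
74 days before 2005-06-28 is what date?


Start: 2005-06-28, subtract 74 days
Back 28 days from June 28 reaches May 31, 2005 -> 46 left
May 2005 has 31 days -> back to April 30, 2005 -> 15 left
April 2005: 30 - 15 = 15 -> lands on April 15

Result: 2005-04-15


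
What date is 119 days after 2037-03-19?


Start: 2037-03-19, add 119 days
March 2037 has 31 days: 31 - 19 = 12 days to March 31 -> 107 left
April 2037 has 30 days -> 77 left
May 2037 has 31 days -> 46 left
June 2037 has 30 days -> 16 left
July 2037: 16 <= 31 -> lands on July 16

Result: 2037-07-16


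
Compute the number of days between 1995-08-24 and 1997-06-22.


From 1995-08-24 to 1997-06-22
1995-08-24: days before August = 31 + 28 + 31 + 30 + 31 + 30 + 31 = 212 (1995 is not a leap year); day of year = 212 + 24 = 236
1997-06-22: days before June = 31 + 28 + 31 + 30 + 31 = 151 (1997 is not a leap year); day of year = 151 + 22 = 173
Rest of 1995: 365 - 236 = 129
Full years 1996 (366): 366
Total = 129 + 366 + 173 = 668

668 days


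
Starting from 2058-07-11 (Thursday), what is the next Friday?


Current: Thursday
Target: Friday
Days ahead: 1

Next Friday: 2058-07-12


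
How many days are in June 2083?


June 2083

30 days


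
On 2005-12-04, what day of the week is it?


Date: December 4, 2005
Anchor: Jan 1, 2005. With p = 2005 - 1 = 2004: (p + p//4 - p//100 + p//400) mod 7 = (2004 + 501 - 20 + 5) mod 7 = 2490 mod 7 = 5 -> Saturday (Mon=0 ... Sun=6)
Days before December (Jan-Nov): 334; offset = 334 + 4 - 1 = 337
Weekday index = (5 + 337) mod 7 = 6

Day of the week: Sunday


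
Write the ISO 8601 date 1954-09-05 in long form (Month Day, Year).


ISO 1954-09-05 parses as year=1954, month=09, day=05
Month 9 -> September

September 5, 1954


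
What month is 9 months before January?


January is month 1
1 - 9 = -8; wrap: -8 + 12 = 4

April


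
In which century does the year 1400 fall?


Century = (year - 1) // 100 + 1
= (1400 - 1) // 100 + 1
= 1399 // 100 + 1
= 13 + 1

14th century


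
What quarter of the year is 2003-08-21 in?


Month: August (month 8)
Q1: Jan-Mar, Q2: Apr-Jun, Q3: Jul-Sep, Q4: Oct-Dec

Q3


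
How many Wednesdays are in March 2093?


March 2093 has 31 days
Anchor: Jan 1, 2093. With p = 2093 - 1 = 2092: (p + p//4 - p//100 + p//400) mod 7 = (2092 + 523 - 20 + 5) mod 7 = 2600 mod 7 = 3 -> Thursday (Mon=0 ... Sun=6)
Days before March (Jan-Feb): 59; March 1 index = (3 + 59) mod 7 = 6 -> Sunday
First Wednesday is March 4
Wednesdays: 4, 11, 18, 25

4 Wednesdays


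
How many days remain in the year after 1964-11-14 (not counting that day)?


Day of year: 319 of 366
Remaining = 366 - 319

47 days


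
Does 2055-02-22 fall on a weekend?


Anchor: Jan 1, 2055. With p = 2055 - 1 = 2054: (p + p//4 - p//100 + p//400) mod 7 = (2054 + 513 - 20 + 5) mod 7 = 2552 mod 7 = 4 -> Friday (Mon=0 ... Sun=6)
Day of year: 53; offset = 52
Weekday index = (4 + 52) mod 7 = 0 -> Monday
Weekend days: Saturday, Sunday

No


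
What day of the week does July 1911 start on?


Target: July 1, 1911
Anchor: Jan 1, 1911. With p = 1911 - 1 = 1910: (p + p//4 - p//100 + p//400) mod 7 = (1910 + 477 - 19 + 4) mod 7 = 2372 mod 7 = 6 -> Sunday (Mon=0 ... Sun=6)
Days before July (Jan-Jun): 181 days
Weekday index = (6 + 181) mod 7 = 5

Saturday


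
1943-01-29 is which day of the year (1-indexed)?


Date: January 29, 1943
No months before January
Plus 29 days in January

Day of year: 29


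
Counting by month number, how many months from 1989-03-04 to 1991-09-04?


From March 1989 to September 1991
2 years * 12 = 24 months, plus 6 months = 30

30 months


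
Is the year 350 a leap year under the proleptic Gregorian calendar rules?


Gregorian leap year rule: divisible by 4, but not by 100, unless also by 400.
350 is not divisible by 4 -> not a leap year

No
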